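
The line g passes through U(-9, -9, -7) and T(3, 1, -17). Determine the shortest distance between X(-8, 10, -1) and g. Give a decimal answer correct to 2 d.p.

A direction vector for g is T − U = (12, 10, -10).
Taking (-9, -9, -7) on g with direction v = (12, 10, -10): w = X − (-9, -9, -7) = (1, 19, 6), and w × v = (-250, 82, -218).
Distance = |w × v| / |v| = √116748 / √344 ≈ 18.42.

18.42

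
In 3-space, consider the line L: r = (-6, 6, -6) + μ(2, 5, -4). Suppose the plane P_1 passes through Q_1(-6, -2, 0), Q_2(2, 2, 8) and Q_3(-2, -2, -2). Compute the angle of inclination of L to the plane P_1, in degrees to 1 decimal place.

Q_1Q_2 = (8, 4, 8), Q_1Q_3 = (4, 0, -2); a normal to P_1 is Q_1Q_2 × Q_1Q_3 = (-8, 48, -16).
Using Q_1: P_1 has equation -8x + 48y - 16z = -48.
sin θ = |n·v| / (|n||v|) = |288| / (√2624 · √45) = 0.83812.
θ ≈ 56.9°.

56.9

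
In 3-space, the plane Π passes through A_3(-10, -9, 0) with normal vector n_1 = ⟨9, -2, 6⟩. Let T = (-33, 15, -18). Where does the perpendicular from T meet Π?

(-6, 9, 0)

Π: n_1·r = n_1·A_3 gives 9x - 2y + 6z = -72.
Foot = T − λn with λ = (n·T − d)/|n|² = (-435 − (-72))/121 = -3.
Foot = (-33, 15, -18) − (-3)·(9, -2, 6) = (-6, 9, 0).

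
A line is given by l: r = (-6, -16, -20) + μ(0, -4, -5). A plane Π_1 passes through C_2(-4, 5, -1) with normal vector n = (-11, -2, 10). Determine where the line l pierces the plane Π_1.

Π_1: n·r = n·C_2 gives -11x - 2y + 10z = 24.
Substitute r = (-6, -16, -20) + t(0, -4, -5) into the plane: -102 + (-42)t = 24, so t = -3.
Intersection: (-6, -16, -20) + (-3)·(0, -4, -5) = (-6, -4, -5).

(-6, -4, -5)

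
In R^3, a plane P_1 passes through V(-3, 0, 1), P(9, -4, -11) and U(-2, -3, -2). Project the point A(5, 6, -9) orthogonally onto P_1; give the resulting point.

VP = (12, -4, -12), VU = (1, -3, -3); a normal to P_1 is VP × VU = (-24, 24, -32).
Using V: P_1 has equation -24x + 24y - 32z = 40.
Foot = A − λn with λ = (n·A − d)/|n|² = (312 − 40)/2176 = 1/8.
Foot = (5, 6, -9) − (1/8)·(-24, 24, -32) = (8, 3, -5).

(8, 3, -5)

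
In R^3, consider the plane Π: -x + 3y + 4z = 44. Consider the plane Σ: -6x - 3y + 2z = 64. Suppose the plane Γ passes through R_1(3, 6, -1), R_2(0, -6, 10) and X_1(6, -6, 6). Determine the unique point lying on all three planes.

R_1R_2 = (-3, -12, 11), R_1X_1 = (3, -12, 7); a normal to Γ is R_1R_2 × R_1X_1 = (48, 54, 72).
Using R_1: Γ has equation 48x + 54y + 72z = 396.
Solving the 3×3 linear system -x + 3y + 4z = 44, -6x - 3y + 2z = 64, 48x + 54y + 72z = 396 (e.g. by elimination or Cramer's rule, determinant = 1188) gives (-6, -2, 11).

(-6, -2, 11)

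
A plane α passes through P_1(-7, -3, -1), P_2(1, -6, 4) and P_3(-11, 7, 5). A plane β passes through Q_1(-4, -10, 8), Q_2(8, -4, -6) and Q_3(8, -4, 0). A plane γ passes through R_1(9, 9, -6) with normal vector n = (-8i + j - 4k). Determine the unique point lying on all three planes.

(2, -7, 4)

P_1P_2 = (8, -3, 5), P_1P_3 = (-4, 10, 6); a normal to α is P_1P_2 × P_1P_3 = (-68, -68, 68).
Using P_1: α has equation -68x - 68y + 68z = 612.
Q_1Q_2 = (12, 6, -14), Q_1Q_3 = (12, 6, -8); a normal to β is Q_1Q_2 × Q_1Q_3 = (36, -72, 0).
Using Q_1: β has equation 36x - 72y = 576.
γ: n·r = n·R_1 gives -8x + y - 4z = -39.
Solving the 3×3 linear system -68x - 68y + 68z = 612, 36x - 72y = 576, -8x + y - 4z = -39 (e.g. by elimination or Cramer's rule, determinant = -66096) gives (2, -7, 4).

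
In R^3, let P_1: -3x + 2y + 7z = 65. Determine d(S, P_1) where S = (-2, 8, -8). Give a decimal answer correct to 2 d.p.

n·S − d = (-3)·(-2) + (2)·(8) + (7)·(-8) − 65 = -99; |n| = √62.
Distance = |-99| / √62 = 99/√62 ≈ 12.57.

12.57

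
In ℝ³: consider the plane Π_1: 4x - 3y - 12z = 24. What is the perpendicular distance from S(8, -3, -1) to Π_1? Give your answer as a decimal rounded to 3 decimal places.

2.231

n·S − d = (4)·(8) + (-3)·(-3) + (-12)·(-1) − 24 = 29; |n| = √169.
Distance = |29| / √169 = 29/√169 ≈ 2.231.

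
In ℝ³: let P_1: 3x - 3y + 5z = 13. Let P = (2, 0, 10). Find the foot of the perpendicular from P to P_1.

Foot = P − λn with λ = (n·P − d)/|n|² = (56 − 13)/43 = 1.
Foot = (2, 0, 10) − 1·(3, -3, 5) = (-1, 3, 5).

(-1, 3, 5)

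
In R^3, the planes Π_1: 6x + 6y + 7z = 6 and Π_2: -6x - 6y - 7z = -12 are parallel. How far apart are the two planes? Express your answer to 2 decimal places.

0.55

Rescale Π_2 by 1/(-1): 6x + 6y + 7z = 12. Then distance = |6 − 12| / √121 ≈ 0.55.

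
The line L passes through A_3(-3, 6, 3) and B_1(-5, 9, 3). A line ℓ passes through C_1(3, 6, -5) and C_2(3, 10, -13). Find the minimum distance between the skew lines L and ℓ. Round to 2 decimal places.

A direction vector for L is B_1 − A_3 = (-2, 3, 0).
A direction vector for ℓ is C_2 − C_1 = (0, 4, -8).
Common perpendicular direction n = (-2, 3, 0) × (0, 4, -8) = (-24, -16, -8).
With w = (3, 6, -5) − (-3, 6, 3) = (6, 0, -8), w · n = -80.
Distance = |w · n| / |n| = |-80| / √896 ≈ 2.67.

2.67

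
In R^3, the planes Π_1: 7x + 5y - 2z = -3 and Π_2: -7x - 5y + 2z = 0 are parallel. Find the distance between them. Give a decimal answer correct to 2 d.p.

0.34

Rescale Π_2 by 1/(-1): 7x + 5y - 2z = 0. Then distance = |-3 − 0| / √78 ≈ 0.34.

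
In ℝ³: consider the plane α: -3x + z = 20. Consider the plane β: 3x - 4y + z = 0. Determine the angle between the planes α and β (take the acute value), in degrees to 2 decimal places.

60.26

cos θ = |n₁·n₂| / (|n₁||n₂|) = |-8| / (√10 · √26).
θ = arccos(0.49614) ≈ 60.26°.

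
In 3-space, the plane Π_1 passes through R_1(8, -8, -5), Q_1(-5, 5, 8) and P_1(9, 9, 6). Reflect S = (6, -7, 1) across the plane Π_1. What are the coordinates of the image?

R_1Q_1 = (-13, 13, 13), R_1P_1 = (1, 17, 11); a normal to Π_1 is R_1Q_1 × R_1P_1 = (-78, 156, -234).
Using R_1: Π_1 has equation -78x + 156y - 234z = -702.
λ = (n·S − d)/|n|² = (-1794 − (-702))/85176 = -1/78.
Reflection = S − 2λn = (6, -7, 1) − (-1/39)·(-78, 156, -234) = (4, -3, -5).

(4, -3, -5)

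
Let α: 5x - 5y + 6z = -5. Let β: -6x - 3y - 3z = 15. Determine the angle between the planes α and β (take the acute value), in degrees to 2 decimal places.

cos θ = |n₁·n₂| / (|n₁||n₂|) = |-33| / (√86 · √54).
θ = arccos(0.48425) ≈ 61.04°.

61.04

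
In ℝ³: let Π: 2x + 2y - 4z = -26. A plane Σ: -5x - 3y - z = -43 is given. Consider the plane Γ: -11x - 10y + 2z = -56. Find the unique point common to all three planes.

Solving the 3×3 linear system 2x + 2y - 4z = -26, -5x - 3y - z = -43, -11x - 10y + 2z = -56 (e.g. by elimination or Cramer's rule, determinant = -58) gives (6, 1, 10).

(6, 1, 10)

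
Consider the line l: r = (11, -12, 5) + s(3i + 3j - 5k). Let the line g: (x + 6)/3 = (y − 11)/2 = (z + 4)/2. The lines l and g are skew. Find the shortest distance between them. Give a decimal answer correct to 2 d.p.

g has direction (3, 2, 2) through (-6, 11, -4).
Common perpendicular direction n = (3, 3, -5) × (3, 2, 2) = (16, -21, -3).
With w = (-6, 11, -4) − (11, -12, 5) = (-17, 23, -9), w · n = -728.
Distance = |w · n| / |n| = |-728| / √706 ≈ 27.40.

27.40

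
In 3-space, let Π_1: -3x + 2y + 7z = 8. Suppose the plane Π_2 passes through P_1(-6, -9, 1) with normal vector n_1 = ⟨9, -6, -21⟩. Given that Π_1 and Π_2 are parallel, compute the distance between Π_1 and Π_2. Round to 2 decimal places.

0.13

Π_2: n_1·r = n_1·P_1 gives 9x - 6y - 21z = -21.
Rescale Π_2 by 1/(-3): -3x + 2y + 7z = 7. Then distance = |8 − 7| / √62 ≈ 0.13.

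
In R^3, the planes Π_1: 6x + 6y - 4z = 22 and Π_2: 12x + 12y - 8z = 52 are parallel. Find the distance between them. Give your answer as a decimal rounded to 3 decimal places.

0.426

Rescale Π_2 by 1/2: 6x + 6y - 4z = 26. Then distance = |22 − 26| / √88 ≈ 0.426.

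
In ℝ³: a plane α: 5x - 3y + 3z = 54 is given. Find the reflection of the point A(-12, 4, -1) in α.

(18, -14, 17)

λ = (n·A − d)/|n|² = (-75 − 54)/43 = -3.
Reflection = A − 2λn = (-12, 4, -1) − (-6)·(5, -3, 3) = (18, -14, 17).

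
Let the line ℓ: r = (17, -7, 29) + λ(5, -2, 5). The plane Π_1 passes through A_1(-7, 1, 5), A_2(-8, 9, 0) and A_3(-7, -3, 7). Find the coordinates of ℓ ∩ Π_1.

(-3, 1, 9)

A_1A_2 = (-1, 8, -5), A_1A_3 = (0, -4, 2); a normal to Π_1 is A_1A_2 × A_1A_3 = (-4, 2, 4).
Using A_1: Π_1 has equation -4x + 2y + 4z = 50.
Substitute r = (17, -7, 29) + t(5, -2, 5) into the plane: 34 + (-4)t = 50, so t = -4.
Intersection: (17, -7, 29) + (-4)·(5, -2, 5) = (-3, 1, 9).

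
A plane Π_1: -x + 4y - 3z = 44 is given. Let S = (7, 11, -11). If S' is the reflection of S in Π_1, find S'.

λ = (n·S − d)/|n|² = (70 − 44)/26 = 1.
Reflection = S − 2λn = (7, 11, -11) − 2·(-1, 4, -3) = (9, 3, -5).

(9, 3, -5)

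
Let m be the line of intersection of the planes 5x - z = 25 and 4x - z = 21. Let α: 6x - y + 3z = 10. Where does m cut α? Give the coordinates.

(4, -1, -5)

Direction of m: (5, 0, -1) × (4, 0, -1) = (0, 1, 0).
A point on m: solving the two plane equations with y = -6 gives (4, -6, -5).
Substitute r = (4, -6, -5) + t(0, 1, 0) into the plane: 15 + (-1)t = 10, so t = 5.
Intersection: (4, -6, -5) + 5·(0, 1, 0) = (4, -1, -5).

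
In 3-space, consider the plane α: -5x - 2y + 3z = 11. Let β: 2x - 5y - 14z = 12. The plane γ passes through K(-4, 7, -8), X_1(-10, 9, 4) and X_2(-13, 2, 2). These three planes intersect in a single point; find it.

(-7, 6, -4)

KX_1 = (-6, 2, 12), KX_2 = (-9, -5, 10); a normal to γ is KX_1 × KX_2 = (80, -48, 48).
Using K: γ has equation 80x - 48y + 48z = -1040.
Solving the 3×3 linear system -5x - 2y + 3z = 11, 2x - 5y - 14z = 12, 80x - 48y + 48z = -1040 (e.g. by elimination or Cramer's rule, determinant = 7904) gives (-7, 6, -4).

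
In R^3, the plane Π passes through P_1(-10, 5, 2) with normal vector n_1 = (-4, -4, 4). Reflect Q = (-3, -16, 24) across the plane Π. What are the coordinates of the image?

(21, 8, 0)

Π: n_1·r = n_1·P_1 gives -4x - 4y + 4z = 28.
λ = (n·Q − d)/|n|² = (172 − 28)/48 = 3.
Reflection = Q − 2λn = (-3, -16, 24) − 6·(-4, -4, 4) = (21, 8, 0).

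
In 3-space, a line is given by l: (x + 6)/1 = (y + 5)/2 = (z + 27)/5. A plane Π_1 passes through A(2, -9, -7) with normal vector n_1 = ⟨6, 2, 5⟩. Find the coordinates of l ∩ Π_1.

l has direction (1, 2, 5) through (-6, -5, -27).
Π_1: n_1·r = n_1·A gives 6x + 2y + 5z = -41.
Substitute r = (-6, -5, -27) + t(1, 2, 5) into the plane: -181 + 35t = -41, so t = 4.
Intersection: (-6, -5, -27) + 4·(1, 2, 5) = (-2, 3, -7).

(-2, 3, -7)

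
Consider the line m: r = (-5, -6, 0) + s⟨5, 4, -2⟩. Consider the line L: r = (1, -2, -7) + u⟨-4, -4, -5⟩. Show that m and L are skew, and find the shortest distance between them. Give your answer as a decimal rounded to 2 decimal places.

0.18

Common perpendicular direction n = (5, 4, -2) × (-4, -4, -5) = (-28, 33, -4).
With w = (1, -2, -7) − (-5, -6, 0) = (6, 4, -7), w · n = -8.
Since n ≠ 0 the lines are not parallel, and w · n = -8 ≠ 0 so they do not intersect; hence they are skew.
Distance = |w · n| / |n| = |-8| / √1889 ≈ 0.18.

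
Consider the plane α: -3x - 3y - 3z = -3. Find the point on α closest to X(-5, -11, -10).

Foot = X − λn with λ = (n·X − d)/|n|² = (78 − (-3))/27 = 3.
Foot = (-5, -11, -10) − 3·(-3, -3, -3) = (4, -2, -1).

(4, -2, -1)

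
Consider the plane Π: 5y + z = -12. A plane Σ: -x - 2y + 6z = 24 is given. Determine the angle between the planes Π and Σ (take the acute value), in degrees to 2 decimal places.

82.96

cos θ = |n₁·n₂| / (|n₁||n₂|) = |-4| / (√26 · √41).
θ = arccos(0.12251) ≈ 82.96°.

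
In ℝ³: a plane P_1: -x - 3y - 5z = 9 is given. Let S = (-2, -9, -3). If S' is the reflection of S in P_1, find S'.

λ = (n·S − d)/|n|² = (44 − 9)/35 = 1.
Reflection = S − 2λn = (-2, -9, -3) − 2·(-1, -3, -5) = (0, -3, 7).

(0, -3, 7)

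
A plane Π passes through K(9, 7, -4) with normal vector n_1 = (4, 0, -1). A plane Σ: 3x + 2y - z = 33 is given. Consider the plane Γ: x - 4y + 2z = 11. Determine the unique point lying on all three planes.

Π: n_1·r = n_1·K gives 4x - z = 40.
Solving the 3×3 linear system 4x - z = 40, 3x + 2y - z = 33, x - 4y + 2z = 11 (e.g. by elimination or Cramer's rule, determinant = 14) gives (11, 2, 4).

(11, 2, 4)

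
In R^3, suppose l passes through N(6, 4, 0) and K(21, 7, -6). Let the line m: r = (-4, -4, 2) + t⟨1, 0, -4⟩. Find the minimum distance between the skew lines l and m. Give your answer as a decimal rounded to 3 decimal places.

5.740

A direction vector for l is K − N = (15, 3, -6).
Common perpendicular direction n = (15, 3, -6) × (1, 0, -4) = (-12, 54, -3).
With w = (-4, -4, 2) − (6, 4, 0) = (-10, -8, 2), w · n = -318.
Distance = |w · n| / |n| = |-318| / √3069 ≈ 5.740.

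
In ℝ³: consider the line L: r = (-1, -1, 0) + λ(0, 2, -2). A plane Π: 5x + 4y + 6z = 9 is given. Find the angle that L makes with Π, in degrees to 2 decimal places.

sin θ = |n·v| / (|n||v|) = |-4| / (√77 · √8) = 0.16116.
θ ≈ 9.27°.

9.27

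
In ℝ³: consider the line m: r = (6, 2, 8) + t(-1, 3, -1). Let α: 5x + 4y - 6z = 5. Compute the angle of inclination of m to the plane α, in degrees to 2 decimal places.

26.53

sin θ = |n·v| / (|n||v|) = |13| / (√77 · √11) = 0.44669.
θ ≈ 26.53°.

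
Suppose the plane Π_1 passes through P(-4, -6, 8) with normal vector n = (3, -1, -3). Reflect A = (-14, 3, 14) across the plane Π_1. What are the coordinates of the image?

Π_1: n·r = n·P gives 3x - y - 3z = -30.
λ = (n·A − d)/|n|² = (-87 − (-30))/19 = -3.
Reflection = A − 2λn = (-14, 3, 14) − (-6)·(3, -1, -3) = (4, -3, -4).

(4, -3, -4)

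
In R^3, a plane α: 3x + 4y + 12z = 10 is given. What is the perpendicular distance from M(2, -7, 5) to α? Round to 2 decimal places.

n·M − d = (3)·(2) + (4)·(-7) + (12)·(5) − 10 = 28; |n| = √169.
Distance = |28| / √169 = 28/√169 ≈ 2.15.

2.15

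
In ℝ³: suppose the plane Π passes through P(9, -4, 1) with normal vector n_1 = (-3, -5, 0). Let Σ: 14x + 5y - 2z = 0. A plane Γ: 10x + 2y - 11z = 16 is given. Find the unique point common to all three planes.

(-1, 2, -2)

Π: n_1·r = n_1·P gives -3x - 5y = -7.
Solving the 3×3 linear system -3x - 5y = -7, 14x + 5y - 2z = 0, 10x + 2y - 11z = 16 (e.g. by elimination or Cramer's rule, determinant = -517) gives (-1, 2, -2).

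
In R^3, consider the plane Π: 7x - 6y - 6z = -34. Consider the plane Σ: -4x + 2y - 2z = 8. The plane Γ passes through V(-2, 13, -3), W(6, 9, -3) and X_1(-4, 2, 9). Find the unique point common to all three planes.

VW = (8, -4, 0), VX_1 = (-2, -11, 12); a normal to Γ is VW × VX_1 = (-48, -96, -96).
Using V: Γ has equation -48x - 96y - 96z = -864.
Solving the 3×3 linear system 7x - 6y - 6z = -34, -4x + 2y - 2z = 8, -48x - 96y - 96z = -864 (e.g. by elimination or Cramer's rule, determinant = -3840) gives (2, 8, 0).

(2, 8, 0)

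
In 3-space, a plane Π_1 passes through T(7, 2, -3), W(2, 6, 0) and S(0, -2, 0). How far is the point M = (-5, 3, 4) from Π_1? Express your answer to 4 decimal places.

TW = (-5, 4, 3), TS = (-7, -4, 3); a normal to Π_1 is TW × TS = (24, -6, 48).
Using T: Π_1 has equation 24x - 6y + 48z = 12.
n·M − d = (24)·(-5) + (-6)·(3) + (48)·(4) − 12 = 42; |n| = √2916.
Distance = |42| / √2916 = 42/√2916 ≈ 0.7778.

0.7778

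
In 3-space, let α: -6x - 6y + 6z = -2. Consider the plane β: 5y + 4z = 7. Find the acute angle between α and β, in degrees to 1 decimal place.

cos θ = |n₁·n₂| / (|n₁||n₂|) = |-6| / (√108 · √41).
θ = arccos(0.09017) ≈ 84.8°.

84.8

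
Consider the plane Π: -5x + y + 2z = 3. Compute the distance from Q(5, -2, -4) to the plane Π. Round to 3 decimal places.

n·Q − d = (-5)·(5) + (1)·(-2) + (2)·(-4) − 3 = -38; |n| = √30.
Distance = |-38| / √30 = 38/√30 ≈ 6.938.

6.938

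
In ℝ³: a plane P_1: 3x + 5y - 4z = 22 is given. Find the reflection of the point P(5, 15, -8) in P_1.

(-7, -5, 8)

λ = (n·P − d)/|n|² = (122 − 22)/50 = 2.
Reflection = P − 2λn = (5, 15, -8) − 4·(3, 5, -4) = (-7, -5, 8).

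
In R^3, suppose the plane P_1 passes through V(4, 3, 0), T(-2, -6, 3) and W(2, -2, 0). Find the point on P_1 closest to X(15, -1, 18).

(0, 5, 6)

VT = (-6, -9, 3), VW = (-2, -5, 0); a normal to P_1 is VT × VW = (15, -6, 12).
Using V: P_1 has equation 15x - 6y + 12z = 42.
Foot = X − λn with λ = (n·X − d)/|n|² = (447 − 42)/405 = 1.
Foot = (15, -1, 18) − 1·(15, -6, 12) = (0, 5, 6).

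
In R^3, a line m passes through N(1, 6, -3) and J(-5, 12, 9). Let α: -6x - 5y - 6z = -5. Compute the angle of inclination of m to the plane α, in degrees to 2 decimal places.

A direction vector for m is J − N = (-6, 6, 12).
sin θ = |n·v| / (|n||v|) = |-66| / (√97 · √216) = 0.45596.
θ ≈ 27.13°.

27.13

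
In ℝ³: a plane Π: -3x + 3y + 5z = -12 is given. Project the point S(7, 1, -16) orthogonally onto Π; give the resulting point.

(1, 7, -6)

Foot = S − λn with λ = (n·S − d)/|n|² = (-98 − (-12))/43 = -2.
Foot = (7, 1, -16) − (-2)·(-3, 3, 5) = (1, 7, -6).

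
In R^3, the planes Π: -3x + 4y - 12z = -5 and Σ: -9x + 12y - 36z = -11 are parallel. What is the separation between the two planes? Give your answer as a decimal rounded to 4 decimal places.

Rescale Σ by 1/3: -3x + 4y - 12z = -11/3. Then distance = |-5 − (-11/3)| / √169 ≈ 0.1026.

0.1026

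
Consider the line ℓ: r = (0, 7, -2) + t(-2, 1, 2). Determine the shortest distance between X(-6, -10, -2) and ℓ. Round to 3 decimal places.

Taking (0, 7, -2) on ℓ with direction v = (-2, 1, 2): w = X − (0, 7, -2) = (-6, -17, 0), and w × v = (-34, 12, -40).
Distance = |w × v| / |v| = √2900 / √9 ≈ 17.951.

17.951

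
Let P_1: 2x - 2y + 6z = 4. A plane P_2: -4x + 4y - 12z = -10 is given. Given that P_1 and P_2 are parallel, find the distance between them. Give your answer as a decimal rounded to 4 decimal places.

0.1508

Rescale P_2 by 1/(-2): 2x - 2y + 6z = 5. Then distance = |4 − 5| / √44 ≈ 0.1508.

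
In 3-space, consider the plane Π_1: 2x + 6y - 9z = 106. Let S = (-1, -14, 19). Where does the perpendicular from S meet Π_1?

Foot = S − λn with λ = (n·S − d)/|n|² = (-257 − 106)/121 = -3.
Foot = (-1, -14, 19) − (-3)·(2, 6, -9) = (5, 4, -8).

(5, 4, -8)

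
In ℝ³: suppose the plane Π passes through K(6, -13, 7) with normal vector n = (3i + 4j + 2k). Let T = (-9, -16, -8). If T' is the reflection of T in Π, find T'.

Π: n·r = n·K gives 3x + 4y + 2z = -20.
λ = (n·T − d)/|n|² = (-107 − (-20))/29 = -3.
Reflection = T − 2λn = (-9, -16, -8) − (-6)·(3, 4, 2) = (9, 8, 4).

(9, 8, 4)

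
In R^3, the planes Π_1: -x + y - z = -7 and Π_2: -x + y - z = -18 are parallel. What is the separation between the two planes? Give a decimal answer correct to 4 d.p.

6.3509

Same normal n = (-1, 1, -1) with |n| = √3; distance = |-7 − (-18)| / |n| = 11/√3 ≈ 6.3509.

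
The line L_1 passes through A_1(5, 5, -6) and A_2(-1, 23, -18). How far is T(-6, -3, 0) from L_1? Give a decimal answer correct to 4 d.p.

A direction vector for L_1 is A_2 − A_1 = (-6, 18, -12).
Taking (5, 5, -6) on L_1 with direction v = (-6, 18, -12): w = T − (5, 5, -6) = (-11, -8, 6), and w × v = (-12, -168, -246).
Distance = |w × v| / |v| = √88884 / √504 ≈ 13.2800.

13.2800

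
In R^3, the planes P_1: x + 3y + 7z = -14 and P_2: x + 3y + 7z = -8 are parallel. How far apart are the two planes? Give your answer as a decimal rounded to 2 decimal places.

Same normal n = (1, 3, 7) with |n| = √59; distance = |-14 − (-8)| / |n| = 6/√59 ≈ 0.78.

0.78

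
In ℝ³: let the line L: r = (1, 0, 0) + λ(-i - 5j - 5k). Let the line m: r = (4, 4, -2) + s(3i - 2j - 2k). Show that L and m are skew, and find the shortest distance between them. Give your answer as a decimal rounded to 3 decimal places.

Common perpendicular direction n = (-1, -5, -5) × (3, -2, -2) = (0, -17, 17).
With w = (4, 4, -2) − (1, 0, 0) = (3, 4, -2), w · n = -102.
Since n ≠ 0 the lines are not parallel, and w · n = -102 ≠ 0 so they do not intersect; hence they are skew.
Distance = |w · n| / |n| = |-102| / √578 ≈ 4.243.

4.243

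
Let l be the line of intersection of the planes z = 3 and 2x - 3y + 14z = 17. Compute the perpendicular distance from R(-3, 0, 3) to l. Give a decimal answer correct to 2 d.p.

Direction of l: (0, 0, 1) × (2, -3, 14) = (3, 2, 0).
A point on l: solving the two plane equations with x = -5 gives (-5, 5, 3).
Taking (-5, 5, 3) on l with direction v = (3, 2, 0): w = R − (-5, 5, 3) = (2, -5, 0), and w × v = (0, 0, 19).
Distance = |w × v| / |v| = √361 / √13 ≈ 5.27.

5.27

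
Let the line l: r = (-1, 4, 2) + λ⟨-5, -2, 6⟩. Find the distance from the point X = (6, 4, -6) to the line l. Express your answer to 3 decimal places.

Taking (-1, 4, 2) on l with direction v = (-5, -2, 6): w = X − (-1, 4, 2) = (7, 0, -8), and w × v = (-16, -2, -14).
Distance = |w × v| / |v| = √456 / √65 ≈ 2.649.

2.649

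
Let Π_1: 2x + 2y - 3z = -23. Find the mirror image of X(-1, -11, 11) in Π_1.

λ = (n·X − d)/|n|² = (-57 − (-23))/17 = -2.
Reflection = X − 2λn = (-1, -11, 11) − (-4)·(2, 2, -3) = (7, -3, -1).

(7, -3, -1)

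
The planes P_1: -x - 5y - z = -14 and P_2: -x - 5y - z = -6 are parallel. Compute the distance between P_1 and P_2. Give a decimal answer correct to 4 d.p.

1.5396

Same normal n = (-1, -5, -1) with |n| = √27; distance = |-14 − (-6)| / |n| = 8/√27 ≈ 1.5396.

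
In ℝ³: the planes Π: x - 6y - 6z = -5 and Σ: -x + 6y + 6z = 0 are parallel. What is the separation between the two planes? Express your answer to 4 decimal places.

0.5852

Rescale Σ by 1/(-1): x - 6y - 6z = 0. Then distance = |-5 − 0| / √73 ≈ 0.5852.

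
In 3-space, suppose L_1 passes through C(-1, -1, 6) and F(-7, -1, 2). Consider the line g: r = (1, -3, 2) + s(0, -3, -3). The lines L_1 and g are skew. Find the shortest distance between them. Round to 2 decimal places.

2.13

A direction vector for L_1 is F − C = (-6, 0, -4).
Common perpendicular direction n = (-6, 0, -4) × (0, -3, -3) = (-12, -18, 18).
With w = (1, -3, 2) − (-1, -1, 6) = (2, -2, -4), w · n = -60.
Distance = |w · n| / |n| = |-60| / √792 ≈ 2.13.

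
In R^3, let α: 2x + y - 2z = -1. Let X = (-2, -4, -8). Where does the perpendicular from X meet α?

(-4, -5, -6)

Foot = X − λn with λ = (n·X − d)/|n|² = (8 − (-1))/9 = 1.
Foot = (-2, -4, -8) − 1·(2, 1, -2) = (-4, -5, -6).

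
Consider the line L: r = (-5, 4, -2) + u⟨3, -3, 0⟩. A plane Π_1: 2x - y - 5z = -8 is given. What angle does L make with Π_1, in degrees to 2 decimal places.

22.79

sin θ = |n·v| / (|n||v|) = |9| / (√30 · √18) = 0.38730.
θ ≈ 22.79°.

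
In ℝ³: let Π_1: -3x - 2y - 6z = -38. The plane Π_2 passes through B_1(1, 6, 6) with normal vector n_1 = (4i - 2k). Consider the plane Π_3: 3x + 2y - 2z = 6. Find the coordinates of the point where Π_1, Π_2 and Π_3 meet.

(0, 7, 4)

Π_2: n_1·r = n_1·B_1 gives 4x - 2z = -8.
Solving the 3×3 linear system -3x - 2y - 6z = -38, 4x - 2z = -8, 3x + 2y - 2z = 6 (e.g. by elimination or Cramer's rule, determinant = -64) gives (0, 7, 4).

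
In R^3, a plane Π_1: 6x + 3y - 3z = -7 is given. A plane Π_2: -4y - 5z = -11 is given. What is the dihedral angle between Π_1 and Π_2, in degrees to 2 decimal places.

cos θ = |n₁·n₂| / (|n₁||n₂|) = |3| / (√54 · √41).
θ = arccos(0.06376) ≈ 86.34°.

86.34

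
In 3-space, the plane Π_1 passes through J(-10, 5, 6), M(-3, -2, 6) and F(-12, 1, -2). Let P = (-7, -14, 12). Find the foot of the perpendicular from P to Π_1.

(1, -6, 6)

JM = (7, -7, 0), JF = (-2, -4, -8); a normal to Π_1 is JM × JF = (56, 56, -42).
Using J: Π_1 has equation 56x + 56y - 42z = -532.
Foot = P − λn with λ = (n·P − d)/|n|² = (-1680 − (-532))/8036 = -1/7.
Foot = (-7, -14, 12) − (-1/7)·(56, 56, -42) = (1, -6, 6).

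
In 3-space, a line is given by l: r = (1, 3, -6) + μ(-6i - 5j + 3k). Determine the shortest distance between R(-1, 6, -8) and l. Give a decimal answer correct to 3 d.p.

3.980

Taking (1, 3, -6) on l with direction v = (-6, -5, 3): w = R − (1, 3, -6) = (-2, 3, -2), and w × v = (-1, 18, 28).
Distance = |w × v| / |v| = √1109 / √70 ≈ 3.980.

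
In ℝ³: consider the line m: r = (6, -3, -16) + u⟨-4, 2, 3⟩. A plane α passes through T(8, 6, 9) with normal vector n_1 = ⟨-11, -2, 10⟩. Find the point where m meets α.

α: n_1·r = n_1·T gives -11x - 2y + 10z = -10.
Substitute r = (6, -3, -16) + t(-4, 2, 3) into the plane: -220 + 70t = -10, so t = 3.
Intersection: (6, -3, -16) + 3·(-4, 2, 3) = (-6, 3, -7).

(-6, 3, -7)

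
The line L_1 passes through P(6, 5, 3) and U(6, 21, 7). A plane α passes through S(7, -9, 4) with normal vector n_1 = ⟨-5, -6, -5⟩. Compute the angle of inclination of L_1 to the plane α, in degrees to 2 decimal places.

49.33

A direction vector for L_1 is U − P = (0, 16, 4).
α: n_1·r = n_1·S gives -5x - 6y - 5z = -1.
sin θ = |n·v| / (|n||v|) = |-116| / (√86 · √272) = 0.75845.
θ ≈ 49.33°.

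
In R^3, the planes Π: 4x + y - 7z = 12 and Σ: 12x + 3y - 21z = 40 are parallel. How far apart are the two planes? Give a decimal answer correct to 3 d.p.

Rescale Σ by 1/3: 4x + y - 7z = 40/3. Then distance = |12 − (40/3)| / √66 ≈ 0.164.

0.164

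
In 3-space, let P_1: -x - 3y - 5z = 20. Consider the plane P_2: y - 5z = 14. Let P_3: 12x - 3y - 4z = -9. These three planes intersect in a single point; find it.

Solving the 3×3 linear system -x - 3y - 5z = 20, y - 5z = 14, 12x - 3y - 4z = -9 (e.g. by elimination or Cramer's rule, determinant = 259) gives (-2, -1, -3).

(-2, -1, -3)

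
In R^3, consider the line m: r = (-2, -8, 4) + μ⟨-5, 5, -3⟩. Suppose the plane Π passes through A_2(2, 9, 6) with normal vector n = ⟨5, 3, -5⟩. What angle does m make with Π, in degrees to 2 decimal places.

4.86

Π: n·r = n·A_2 gives 5x + 3y - 5z = 7.
sin θ = |n·v| / (|n||v|) = |5| / (√59 · √59) = 0.08475.
θ ≈ 4.86°.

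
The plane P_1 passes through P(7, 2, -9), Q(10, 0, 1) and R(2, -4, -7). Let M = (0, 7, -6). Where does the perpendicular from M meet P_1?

(6, 1, -9)

PQ = (3, -2, 10), PR = (-5, -6, 2); a normal to P_1 is PQ × PR = (56, -56, -28).
Using P: P_1 has equation 56x - 56y - 28z = 532.
Foot = M − λn with λ = (n·M − d)/|n|² = (-224 − 532)/7056 = -3/28.
Foot = (0, 7, -6) − (-3/28)·(56, -56, -28) = (6, 1, -9).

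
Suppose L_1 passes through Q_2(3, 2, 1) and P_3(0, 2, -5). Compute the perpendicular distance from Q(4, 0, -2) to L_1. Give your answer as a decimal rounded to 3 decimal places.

A direction vector for L_1 is P_3 − Q_2 = (-3, 0, -6).
Taking (3, 2, 1) on L_1 with direction v = (-3, 0, -6): w = Q − (3, 2, 1) = (1, -2, -3), and w × v = (12, 15, -6).
Distance = |w × v| / |v| = √405 / √45 ≈ 3.000.

3.000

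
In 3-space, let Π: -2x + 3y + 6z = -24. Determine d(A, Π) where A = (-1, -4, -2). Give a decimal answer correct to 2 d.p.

n·A − d = (-2)·(-1) + (3)·(-4) + (6)·(-2) − (-24) = 2; |n| = √49.
Distance = |2| / √49 = 2/√49 ≈ 0.29.

0.29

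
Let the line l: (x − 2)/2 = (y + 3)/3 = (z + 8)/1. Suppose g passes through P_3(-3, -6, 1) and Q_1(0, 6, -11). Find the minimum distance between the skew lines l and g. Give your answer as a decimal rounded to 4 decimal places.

5.1508

l has direction (2, 3, 1) through (2, -3, -8).
A direction vector for g is Q_1 − P_3 = (3, 12, -12).
Common perpendicular direction n = (2, 3, 1) × (3, 12, -12) = (-48, 27, 15).
With w = (-3, -6, 1) − (2, -3, -8) = (-5, -3, 9), w · n = 294.
Distance = |w · n| / |n| = |294| / √3258 ≈ 5.1508.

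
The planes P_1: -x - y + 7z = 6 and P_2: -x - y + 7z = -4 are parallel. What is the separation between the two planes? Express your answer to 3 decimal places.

1.400

Same normal n = (-1, -1, 7) with |n| = √51; distance = |6 − (-4)| / |n| = 10/√51 ≈ 1.400.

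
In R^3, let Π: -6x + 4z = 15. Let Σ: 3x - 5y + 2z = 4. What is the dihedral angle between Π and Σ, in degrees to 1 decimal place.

77.0

cos θ = |n₁·n₂| / (|n₁||n₂|) = |-10| / (√52 · √38).
θ = arccos(0.22496) ≈ 77.0°.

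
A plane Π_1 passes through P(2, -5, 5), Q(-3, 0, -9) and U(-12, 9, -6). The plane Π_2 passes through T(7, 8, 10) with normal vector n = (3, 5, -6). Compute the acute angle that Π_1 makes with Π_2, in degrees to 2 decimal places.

PQ = (-5, 5, -14), PU = (-14, 14, -11); a normal to Π_1 is PQ × PU = (141, 141, 0).
Using P: Π_1 has equation 141x + 141y = -423.
Π_2: n·r = n·T gives 3x + 5y - 6z = 1.
cos θ = |n₁·n₂| / (|n₁||n₂|) = |1128| / (√39762 · √70).
θ = arccos(0.67612) ≈ 47.46°.

47.46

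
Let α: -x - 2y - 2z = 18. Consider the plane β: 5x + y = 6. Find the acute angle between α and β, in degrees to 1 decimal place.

cos θ = |n₁·n₂| / (|n₁||n₂|) = |-7| / (√9 · √26).
θ = arccos(0.45760) ≈ 62.8°.

62.8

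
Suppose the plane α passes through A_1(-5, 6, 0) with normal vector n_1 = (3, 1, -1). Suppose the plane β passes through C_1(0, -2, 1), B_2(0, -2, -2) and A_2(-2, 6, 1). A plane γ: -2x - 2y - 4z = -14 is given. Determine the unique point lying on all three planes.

α: n_1·r = n_1·A_1 gives 3x + y - z = -9.
C_1B_2 = (0, 0, -3), C_1A_2 = (-2, 8, 0); a normal to β is C_1B_2 × C_1A_2 = (24, 6, 0).
Using C_1: β has equation 24x + 6y = -12.
Solving the 3×3 linear system 3x + y - z = -9, 24x + 6y = -12, -2x - 2y - 4z = -14 (e.g. by elimination or Cramer's rule, determinant = 60) gives (1, -6, 6).

(1, -6, 6)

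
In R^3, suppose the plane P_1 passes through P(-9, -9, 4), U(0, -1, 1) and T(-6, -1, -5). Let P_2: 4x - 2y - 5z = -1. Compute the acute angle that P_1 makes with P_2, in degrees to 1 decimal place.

PU = (9, 8, -3), PT = (3, 8, -9); a normal to P_1 is PU × PT = (-48, 72, 48).
Using P: P_1 has equation -48x + 72y + 48z = -24.
cos θ = |n₁·n₂| / (|n₁||n₂|) = |-576| / (√9792 · √45).
θ = arccos(0.86772) ≈ 29.8°.

29.8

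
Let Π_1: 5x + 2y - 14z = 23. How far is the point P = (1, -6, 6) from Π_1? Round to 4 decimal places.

7.6000

n·P − d = (5)·(1) + (2)·(-6) + (-14)·(6) − 23 = -114; |n| = √225.
Distance = |-114| / √225 = 114/√225 ≈ 7.6000.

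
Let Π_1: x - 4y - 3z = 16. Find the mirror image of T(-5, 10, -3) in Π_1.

(-1, -6, -15)

λ = (n·T − d)/|n|² = (-36 − 16)/26 = -2.
Reflection = T − 2λn = (-5, 10, -3) − (-4)·(1, -4, -3) = (-1, -6, -15).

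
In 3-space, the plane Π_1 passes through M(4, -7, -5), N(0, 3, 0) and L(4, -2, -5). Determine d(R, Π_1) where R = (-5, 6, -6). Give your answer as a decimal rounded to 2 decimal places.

7.65

MN = (-4, 10, 5), ML = (0, 5, 0); a normal to Π_1 is MN × ML = (-25, 0, -20).
Using M: Π_1 has equation -25x - 20z = 0.
n·R − d = (-25)·(-5) + (0)·(6) + (-20)·(-6) − 0 = 245; |n| = √1025.
Distance = |245| / √1025 = 245/√1025 ≈ 7.65.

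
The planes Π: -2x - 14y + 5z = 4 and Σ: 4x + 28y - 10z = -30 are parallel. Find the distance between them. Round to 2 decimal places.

Rescale Σ by 1/(-2): -2x - 14y + 5z = 15. Then distance = |4 − 15| / √225 ≈ 0.73.

0.73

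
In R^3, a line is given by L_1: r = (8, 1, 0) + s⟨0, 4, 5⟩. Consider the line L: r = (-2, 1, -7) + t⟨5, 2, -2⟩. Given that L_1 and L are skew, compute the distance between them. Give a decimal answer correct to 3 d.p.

Common perpendicular direction n = (0, 4, 5) × (5, 2, -2) = (-18, 25, -20).
With w = (-2, 1, -7) − (8, 1, 0) = (-10, 0, -7), w · n = 320.
Distance = |w · n| / |n| = |320| / √1349 ≈ 8.713.

8.713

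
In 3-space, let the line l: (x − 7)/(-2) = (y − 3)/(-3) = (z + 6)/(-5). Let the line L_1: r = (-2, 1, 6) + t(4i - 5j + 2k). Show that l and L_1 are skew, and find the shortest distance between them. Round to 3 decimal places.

l has direction (-2, -3, -5) through (7, 3, -6).
Common perpendicular direction n = (-2, -3, -5) × (4, -5, 2) = (-31, -16, 22).
With w = (-2, 1, 6) − (7, 3, -6) = (-9, -2, 12), w · n = 575.
Since n ≠ 0 the lines are not parallel, and w · n = 575 ≠ 0 so they do not intersect; hence they are skew.
Distance = |w · n| / |n| = |575| / √1701 ≈ 13.942.

13.942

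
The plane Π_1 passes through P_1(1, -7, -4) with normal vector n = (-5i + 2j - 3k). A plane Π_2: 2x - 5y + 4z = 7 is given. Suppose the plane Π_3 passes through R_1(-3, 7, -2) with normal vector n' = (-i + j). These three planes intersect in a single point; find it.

Π_1: n·r = n·P_1 gives -5x + 2y - 3z = -7.
Π_3: n'·r = n'·R_1 gives -x + y = 10.
Solving the 3×3 linear system -5x + 2y - 3z = -7, 2x - 5y + 4z = 7, -x + y = 10 (e.g. by elimination or Cramer's rule, determinant = 21) gives (-3, 7, 12).

(-3, 7, 12)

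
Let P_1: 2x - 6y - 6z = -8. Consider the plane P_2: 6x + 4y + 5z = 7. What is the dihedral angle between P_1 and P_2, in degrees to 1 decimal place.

cos θ = |n₁·n₂| / (|n₁||n₂|) = |-42| / (√76 · √77).
θ = arccos(0.54903) ≈ 56.7°.

56.7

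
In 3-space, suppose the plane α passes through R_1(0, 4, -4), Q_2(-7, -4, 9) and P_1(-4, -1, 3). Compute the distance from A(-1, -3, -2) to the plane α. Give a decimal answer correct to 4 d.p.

R_1Q_2 = (-7, -8, 13), R_1P_1 = (-4, -5, 7); a normal to α is R_1Q_2 × R_1P_1 = (9, -3, 3).
Using R_1: α has equation 9x - 3y + 3z = -24.
n·A − d = (9)·(-1) + (-3)·(-3) + (3)·(-2) − (-24) = 18; |n| = √99.
Distance = |18| / √99 = 18/√99 ≈ 1.8091.

1.8091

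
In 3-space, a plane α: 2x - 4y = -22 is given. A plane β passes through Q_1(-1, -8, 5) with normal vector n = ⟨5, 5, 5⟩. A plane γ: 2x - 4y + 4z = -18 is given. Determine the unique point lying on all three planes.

β: n·r = n·Q_1 gives 5x + 5y + 5z = -20.
Solving the 3×3 linear system 2x - 4y = -22, 5x + 5y + 5z = -20, 2x - 4y + 4z = -18 (e.g. by elimination or Cramer's rule, determinant = 120) gives (-7, 2, 1).

(-7, 2, 1)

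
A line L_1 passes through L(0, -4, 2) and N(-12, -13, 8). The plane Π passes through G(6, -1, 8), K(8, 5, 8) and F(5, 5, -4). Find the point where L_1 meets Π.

(4, -1, 0)

A direction vector for L_1 is N − L = (-12, -9, 6).
GK = (2, 6, 0), GF = (-1, 6, -12); a normal to Π is GK × GF = (-72, 24, 18).
Using G: Π has equation -72x + 24y + 18z = -312.
Substitute r = (0, -4, 2) + t(-12, -9, 6) into the plane: -60 + 756t = -312, so t = -1/3.
Intersection: (0, -4, 2) + (-1/3)·(-12, -9, 6) = (4, -1, 0).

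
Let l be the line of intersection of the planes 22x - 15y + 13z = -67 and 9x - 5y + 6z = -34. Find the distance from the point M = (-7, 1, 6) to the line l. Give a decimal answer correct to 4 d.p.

Direction of l: (22, -15, 13) × (9, -5, 6) = (-25, -15, 25).
A point on l: solving the two plane equations with x = -9 gives (-9, -7, 2).
Taking (-9, -7, 2) on l with direction v = (-25, -15, 25): w = M − (-9, -7, 2) = (2, 8, 4), and w × v = (260, -150, 170).
Distance = |w × v| / |v| = √119000 / √1475 ≈ 8.9821.

8.9821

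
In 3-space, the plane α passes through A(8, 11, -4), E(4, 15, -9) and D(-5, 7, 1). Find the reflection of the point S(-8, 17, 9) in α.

(-8, -3, -7)

AE = (-4, 4, -5), AD = (-13, -4, 5); a normal to α is AE × AD = (0, 85, 68).
Using A: α has equation 85y + 68z = 663.
λ = (n·S − d)/|n|² = (2057 − 663)/11849 = 2/17.
Reflection = S − 2λn = (-8, 17, 9) − (4/17)·(0, 85, 68) = (-8, -3, -7).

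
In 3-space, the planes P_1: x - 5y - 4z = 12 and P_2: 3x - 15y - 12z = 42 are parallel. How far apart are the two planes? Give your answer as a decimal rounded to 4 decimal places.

0.3086

Rescale P_2 by 1/3: x - 5y - 4z = 14. Then distance = |12 − 14| / √42 ≈ 0.3086.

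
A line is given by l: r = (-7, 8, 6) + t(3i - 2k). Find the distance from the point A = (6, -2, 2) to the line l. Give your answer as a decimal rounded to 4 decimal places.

Taking (-7, 8, 6) on l with direction v = (3, 0, -2): w = A − (-7, 8, 6) = (13, -10, -4), and w × v = (20, 14, 30).
Distance = |w × v| / |v| = √1496 / √13 ≈ 10.7274.

10.7274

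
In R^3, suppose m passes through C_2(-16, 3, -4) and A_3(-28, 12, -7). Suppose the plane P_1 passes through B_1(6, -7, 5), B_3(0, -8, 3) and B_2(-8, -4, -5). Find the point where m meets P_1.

A direction vector for m is A_3 − C_2 = (-12, 9, -3).
B_1B_3 = (-6, -1, -2), B_1B_2 = (-14, 3, -10); a normal to P_1 is B_1B_3 × B_1B_2 = (16, -32, -32).
Using B_1: P_1 has equation 16x - 32y - 32z = 160.
Substitute r = (-16, 3, -4) + t(-12, 9, -3) into the plane: -224 + (-384)t = 160, so t = -1.
Intersection: (-16, 3, -4) + (-1)·(-12, 9, -3) = (-4, -6, -1).

(-4, -6, -1)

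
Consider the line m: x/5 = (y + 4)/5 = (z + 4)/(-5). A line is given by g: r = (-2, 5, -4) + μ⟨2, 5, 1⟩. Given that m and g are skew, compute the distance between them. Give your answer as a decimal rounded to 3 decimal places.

5.307

m has direction (5, 5, -5) through (0, -4, -4).
Common perpendicular direction n = (5, 5, -5) × (2, 5, 1) = (30, -15, 15).
With w = (-2, 5, -4) − (0, -4, -4) = (-2, 9, 0), w · n = -195.
Distance = |w · n| / |n| = |-195| / √1350 ≈ 5.307.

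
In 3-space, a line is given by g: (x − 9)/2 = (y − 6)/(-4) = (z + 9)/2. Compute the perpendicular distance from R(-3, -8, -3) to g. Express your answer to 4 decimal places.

g has direction (2, -4, 2) through (9, 6, -9).
Taking (9, 6, -9) on g with direction v = (2, -4, 2): w = R − (9, 6, -9) = (-12, -14, 6), and w × v = (-4, 36, 76).
Distance = |w × v| / |v| = √7088 / √24 ≈ 17.1853.

17.1853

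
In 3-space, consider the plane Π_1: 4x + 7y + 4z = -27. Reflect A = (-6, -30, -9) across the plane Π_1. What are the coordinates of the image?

(18, 12, 15)

λ = (n·A − d)/|n|² = (-270 − (-27))/81 = -3.
Reflection = A − 2λn = (-6, -30, -9) − (-6)·(4, 7, 4) = (18, 12, 15).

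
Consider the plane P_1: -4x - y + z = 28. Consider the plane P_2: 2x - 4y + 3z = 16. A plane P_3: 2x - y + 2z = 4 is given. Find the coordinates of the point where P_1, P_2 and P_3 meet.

(-5, -2, 6)

Solving the 3×3 linear system -4x - y + z = 28, 2x - 4y + 3z = 16, 2x - y + 2z = 4 (e.g. by elimination or Cramer's rule, determinant = 24) gives (-5, -2, 6).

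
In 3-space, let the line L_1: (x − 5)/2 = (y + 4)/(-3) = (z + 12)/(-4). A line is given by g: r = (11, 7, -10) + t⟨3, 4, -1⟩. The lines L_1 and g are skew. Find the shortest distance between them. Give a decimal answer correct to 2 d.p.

1.39

L_1 has direction (2, -3, -4) through (5, -4, -12).
Common perpendicular direction n = (2, -3, -4) × (3, 4, -1) = (19, -10, 17).
With w = (11, 7, -10) − (5, -4, -12) = (6, 11, 2), w · n = 38.
Distance = |w · n| / |n| = |38| / √750 ≈ 1.39.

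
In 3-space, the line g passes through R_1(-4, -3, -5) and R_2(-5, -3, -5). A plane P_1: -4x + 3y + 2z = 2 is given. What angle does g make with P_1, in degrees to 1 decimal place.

A direction vector for g is R_2 − R_1 = (-1, 0, 0).
sin θ = |n·v| / (|n||v|) = |4| / (√29 · √1) = 0.74278.
θ ≈ 48.0°.

48.0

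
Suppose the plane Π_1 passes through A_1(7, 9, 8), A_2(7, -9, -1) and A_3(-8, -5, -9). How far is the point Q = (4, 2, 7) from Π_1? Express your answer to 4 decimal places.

3.4570

A_1A_2 = (0, -18, -9), A_1A_3 = (-15, -14, -17); a normal to Π_1 is A_1A_2 × A_1A_3 = (180, 135, -270).
Using A_1: Π_1 has equation 180x + 135y - 270z = 315.
n·Q − d = (180)·(4) + (135)·(2) + (-270)·(7) − 315 = -1215; |n| = √123525.
Distance = |-1215| / √123525 = 1215/√123525 ≈ 3.4570.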